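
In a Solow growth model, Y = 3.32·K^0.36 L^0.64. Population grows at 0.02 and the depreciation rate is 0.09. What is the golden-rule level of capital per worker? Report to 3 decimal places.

n + δ = 0.02 + 0.09 = 0.11.
Golden rule sets MPK = n+δ: 0.36·3.32·k^(0.36−1) = 0.11, so k_gold = (0.36·3.32/0.11)^(1/0.64) ≈ 41.5743.

k_gold ≈ 41.574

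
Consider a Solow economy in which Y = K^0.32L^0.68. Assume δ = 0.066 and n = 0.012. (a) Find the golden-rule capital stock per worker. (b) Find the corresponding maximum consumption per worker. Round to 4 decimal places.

(a) k_gold ≈ 7.9717; (b) c_gold ≈ 1.3213

The effective depreciation rate is n + δ = 0.012 + 0.066 = 0.078.
Golden rule sets MPK = n+δ: 0.32·k^(0.32−1) = 0.078, so k_gold = (0.32/0.078)^(1/0.68) ≈ 7.9717.
y_gold = 7.9717^0.32 ≈ 1.9431; c_gold = y_gold − 0.078·k_gold ≈ 1.3213.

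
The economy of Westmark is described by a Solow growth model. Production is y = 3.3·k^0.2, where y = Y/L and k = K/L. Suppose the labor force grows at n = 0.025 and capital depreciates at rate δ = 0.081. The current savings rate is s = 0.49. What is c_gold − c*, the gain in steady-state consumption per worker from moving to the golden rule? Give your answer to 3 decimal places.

Capital per worker breaks even when investment replaces (n + δ)·k; here n + δ = 0.106.
Current steady state (s = 0.49): k* = (0.49·3.3/0.106)^(1/0.8) ≈ 30.1478, y* = 3.3·30.1478^0.2 ≈ 6.5218, c* = (1−0.49)·6.5218 ≈ 3.3261.
Golden rule sets MPK = n+δ: 0.2·3.3·k^(0.2−1) = 0.106, so k_gold = (0.2·3.3/0.106)^(1/0.8) ≈ 9.8355.
y_gold = 3.3·9.8355^0.2 ≈ 5.2128, c_gold = y_gold − 0.106·k_gold ≈ 4.1703.
Gain: Δc = 4.1703 − 3.3261 ≈ 0.8442.

Δc ≈ 0.844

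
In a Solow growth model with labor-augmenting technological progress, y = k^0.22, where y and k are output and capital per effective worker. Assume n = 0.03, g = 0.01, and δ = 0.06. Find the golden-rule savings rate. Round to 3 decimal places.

s_gold = 0.220

The effective depreciation rate is n + g + δ = 0.03 + 0.01 + 0.06 = 0.1.
At the golden rule MPK = n+g+δ, and in any Cobb-Douglas steady state s = (n+g+δ)·k/y = MPK·k/y = capital's share 0.22.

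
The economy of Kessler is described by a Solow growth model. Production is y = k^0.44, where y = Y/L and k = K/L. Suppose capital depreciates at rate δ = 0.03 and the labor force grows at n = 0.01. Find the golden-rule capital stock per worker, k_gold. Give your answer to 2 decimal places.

k_gold ≈ 72.38

Capital per worker breaks even when investment replaces (n + δ)·k; here n + δ = 0.04.
Golden rule sets MPK = n+δ: 0.44·k^(0.44−1) = 0.04, so k_gold = (0.44/0.04)^(1/0.56) ≈ 72.3819.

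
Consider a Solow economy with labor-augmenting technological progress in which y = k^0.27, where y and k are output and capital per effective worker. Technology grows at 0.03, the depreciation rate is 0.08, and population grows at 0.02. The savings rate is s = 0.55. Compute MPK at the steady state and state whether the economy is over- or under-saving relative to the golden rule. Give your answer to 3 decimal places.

over-saving; MPK ≈ 0.064

The effective depreciation rate is n + g + δ = 0.02 + 0.03 + 0.08 = 0.13.
Steady-state k*: s·k^0.27 = 0.13·k gives k* = (0.55/0.13)^(1/0.73) ≈ 7.2129.
MPK = 0.27·7.2129^(-0.73) ≈ 0.0638.
MPK < n+g+δ = 0.13, so the economy is dynamically inefficient (over-saving).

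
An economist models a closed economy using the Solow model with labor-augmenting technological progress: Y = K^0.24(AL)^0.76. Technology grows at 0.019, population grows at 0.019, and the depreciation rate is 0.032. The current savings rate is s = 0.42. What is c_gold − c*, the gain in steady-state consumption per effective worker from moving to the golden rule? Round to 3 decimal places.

Δc ≈ 0.100

n + g + δ = 0.019 + 0.019 + 0.032 = 0.07.
Current steady state (s = 0.42): k* = (0.42/0.07)^(1/0.76) ≈ 10.5653, y* = 10.5653^0.24 ≈ 1.7609, c* = (1−0.42)·1.7609 ≈ 1.0213.
Golden rule sets MPK = n+g+δ: 0.24·k^(0.24−1) = 0.07, so k_gold = (0.24/0.07)^(1/0.76) ≈ 5.0594.
y_gold = 5.0594^0.24 ≈ 1.4756, c_gold = y_gold − 0.07·k_gold ≈ 1.1215.
Gain: Δc = 1.1215 − 1.0213 ≈ 0.1002.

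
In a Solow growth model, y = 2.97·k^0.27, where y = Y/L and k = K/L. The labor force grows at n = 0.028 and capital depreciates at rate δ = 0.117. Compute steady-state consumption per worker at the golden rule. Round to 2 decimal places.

c_gold ≈ 4.08

Break-even investment rate: n + δ = 0.028 + 0.117 = 0.145.
At the golden rule the marginal product of capital equals n+δ: 0.27·2.97·k^(0.27−1) = 0.145. Solving, k_gold = (0.27·2.97/0.145)^(1/0.73) ≈ 10.4104.
y_gold = 2.97·10.4104^0.27 ≈ 5.5908.
c_gold = y_gold − (n+δ)·k_gold = 5.5908 − 0.145·10.4104 ≈ 4.0813.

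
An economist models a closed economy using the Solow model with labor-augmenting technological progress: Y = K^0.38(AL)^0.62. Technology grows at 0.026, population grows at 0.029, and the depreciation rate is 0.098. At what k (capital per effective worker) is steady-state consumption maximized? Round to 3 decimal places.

k_gold ≈ 4.338

Break-even investment rate: n + g + δ = 0.029 + 0.026 + 0.098 = 0.153.
Maximizing c = f(k) − (n+g+δ)·k gives f'(k) = n+g+δ, i.e. 0.38·k^(0.38−1) = 0.153, so k_gold = (0.38/0.153)^(1/0.62) ≈ 4.3376.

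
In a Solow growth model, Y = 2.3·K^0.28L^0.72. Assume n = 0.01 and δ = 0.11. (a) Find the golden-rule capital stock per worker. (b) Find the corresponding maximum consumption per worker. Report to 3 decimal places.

(a) k_gold ≈ 10.315; (b) c_gold ≈ 3.183

Capital per worker breaks even when investment replaces (n + δ)·k; here n + δ = 0.12.
Golden rule sets MPK = n+δ: 0.28·2.3·k^(0.28−1) = 0.12, so k_gold = (0.28·2.3/0.12)^(1/0.72) ≈ 10.3152.
y_gold = 2.3·10.3152^0.28 ≈ 4.4208; c_gold = y_gold − 0.12·k_gold ≈ 3.1830.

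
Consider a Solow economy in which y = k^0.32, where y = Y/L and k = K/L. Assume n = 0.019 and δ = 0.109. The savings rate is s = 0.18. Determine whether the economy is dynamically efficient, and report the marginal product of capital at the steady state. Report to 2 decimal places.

Capital per worker breaks even when investment replaces (n + δ)·k; here n + δ = 0.128.
Steady-state k*: s·k^0.32 = 0.128·k gives k* = (0.18/0.128)^(1/0.68) ≈ 1.6510.
MPK = 0.32·1.6510^(-0.68) ≈ 0.2276.
MPK > n+δ = 0.128, so the economy is dynamically efficient (under-saving).

dynamically efficient; MPK ≈ 0.23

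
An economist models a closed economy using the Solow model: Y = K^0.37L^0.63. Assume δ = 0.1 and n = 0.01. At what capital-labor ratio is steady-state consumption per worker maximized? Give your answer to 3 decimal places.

k_gold ≈ 6.858

n + δ = 0.01 + 0.1 = 0.11.
Golden rule sets MPK = n+δ: 0.37·k^(0.37−1) = 0.11, so k_gold = (0.37/0.11)^(1/0.63) ≈ 6.8581.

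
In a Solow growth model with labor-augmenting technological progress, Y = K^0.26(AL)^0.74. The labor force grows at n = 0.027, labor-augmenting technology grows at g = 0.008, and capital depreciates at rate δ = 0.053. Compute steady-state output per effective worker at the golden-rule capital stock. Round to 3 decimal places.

y_gold ≈ 1.463

The effective depreciation rate is n + g + δ = 0.027 + 0.008 + 0.053 = 0.088.
Setting f'(k) = n+g+δ gives 0.26·k^(0.26−1) = 0.088, hence k_gold = (0.26/0.088)^(1/0.74) ≈ 4.3231.
Output: y_gold = k_gold^0.26 = 4.3231^0.26 ≈ 1.4632.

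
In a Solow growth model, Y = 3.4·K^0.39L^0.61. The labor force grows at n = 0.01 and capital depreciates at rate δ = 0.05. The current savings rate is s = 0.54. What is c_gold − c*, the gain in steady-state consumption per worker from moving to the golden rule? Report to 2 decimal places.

Δc ≈ 1.07

Break-even investment rate: n + δ = 0.01 + 0.05 = 0.06.
Current steady state (s = 0.54): k* = (0.54·3.4/0.06)^(1/0.61) ≈ 272.6521, y* = 3.4·272.6521^0.39 ≈ 30.2947, c* = (1−0.54)·30.2947 ≈ 13.9356.
At the golden rule the marginal product of capital equals n+δ: 0.39·3.4·k^(0.39−1) = 0.06. Solving, k_gold = (0.39·3.4/0.06)^(1/0.61) ≈ 159.9270.
y_gold = 3.4·159.9270^0.39 ≈ 24.6042, c_gold = y_gold − 0.06·k_gold ≈ 15.0085.
Gain: Δc = 15.0085 − 13.9356 ≈ 1.0730.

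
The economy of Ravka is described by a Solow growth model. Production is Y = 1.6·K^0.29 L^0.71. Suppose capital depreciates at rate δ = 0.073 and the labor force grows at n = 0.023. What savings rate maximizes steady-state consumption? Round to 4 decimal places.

s_gold = 0.2900

Capital per worker breaks even when investment replaces (n + δ)·k; here n + δ = 0.096.
At the golden rule MPK = n+δ, and in any Cobb-Douglas steady state s = (n+δ)·k/y = MPK·k/y = capital's share 0.29.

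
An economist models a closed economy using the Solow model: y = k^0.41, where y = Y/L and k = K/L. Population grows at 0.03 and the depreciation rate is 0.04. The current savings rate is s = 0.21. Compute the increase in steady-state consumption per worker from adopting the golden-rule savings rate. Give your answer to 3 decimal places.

Δc ≈ 0.320

The effective depreciation rate is n + δ = 0.03 + 0.04 = 0.07.
Current steady state (s = 0.21): k* = (0.21/0.07)^(1/0.59) ≈ 6.4369, y* = 6.4369^0.41 ≈ 2.1456, c* = (1−0.21)·2.1456 ≈ 1.6951.
At the golden rule the marginal product of capital equals n+δ: 0.41·k^(0.41−1) = 0.07. Solving, k_gold = (0.41/0.07)^(1/0.59) ≈ 20.0061.
y_gold = 20.0061^0.41 ≈ 3.4157, c_gold = y_gold − 0.07·k_gold ≈ 2.0152.
Gain: Δc = 2.0152 − 1.6951 ≈ 0.3202.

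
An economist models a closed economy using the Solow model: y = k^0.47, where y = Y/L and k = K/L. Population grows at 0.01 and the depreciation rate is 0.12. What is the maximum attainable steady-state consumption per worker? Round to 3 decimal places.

Break-even investment rate: n + δ = 0.01 + 0.12 = 0.13.
Maximizing c = f(k) − (n+δ)·k gives f'(k) = n+δ, i.e. 0.47·k^(0.47−1) = 0.13, so k_gold = (0.47/0.13)^(1/0.53) ≈ 11.3011.
y_gold = 11.3011^0.47 ≈ 3.1258.
c_gold = y_gold − (n+δ)·k_gold = 3.1258 − 0.13·11.3011 ≈ 1.6567.

c_gold ≈ 1.657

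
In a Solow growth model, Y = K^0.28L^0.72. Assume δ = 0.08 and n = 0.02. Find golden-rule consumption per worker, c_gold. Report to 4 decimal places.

The effective depreciation rate is n + δ = 0.02 + 0.08 = 0.1.
Setting f'(k) = n+δ gives 0.28·k^(0.28−1) = 0.1, hence k_gold = (0.28/0.1)^(1/0.72) ≈ 4.1788.
y_gold = 4.1788^0.28 ≈ 1.4924.
c_gold = y_gold − (n+δ)·k_gold = 1.4924 − 0.1·4.1788 ≈ 1.0746.

c_gold ≈ 1.0746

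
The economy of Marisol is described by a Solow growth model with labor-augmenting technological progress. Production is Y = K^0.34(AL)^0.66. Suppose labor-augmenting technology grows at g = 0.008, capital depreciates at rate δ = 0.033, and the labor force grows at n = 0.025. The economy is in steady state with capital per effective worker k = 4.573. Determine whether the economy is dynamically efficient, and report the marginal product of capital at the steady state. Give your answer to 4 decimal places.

dynamically efficient; MPK ≈ 0.1247

Capital per effective worker breaks even when investment replaces (n + g + δ)·k; here n + g + δ = 0.066.
MPK = 0.34·k^(0.34−1) = 0.34·4.573^(-0.66) ≈ 0.1247.
MPK > 0.066, so the economy is dynamically efficient (under-saving).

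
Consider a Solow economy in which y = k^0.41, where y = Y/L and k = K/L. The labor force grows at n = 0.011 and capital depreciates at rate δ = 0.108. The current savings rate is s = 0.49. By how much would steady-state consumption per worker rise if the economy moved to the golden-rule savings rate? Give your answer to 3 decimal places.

Δc ≈ 0.030

The effective depreciation rate is n + δ = 0.011 + 0.108 = 0.119.
Current steady state (s = 0.49): k* = (0.49/0.119)^(1/0.59) ≈ 11.0098, y* = 11.0098^0.41 ≈ 2.6738, c* = (1−0.49)·2.6738 ≈ 1.3636.
At the golden rule the marginal product of capital equals n+δ: 0.41·k^(0.41−1) = 0.119. Solving, k_gold = (0.41/0.119)^(1/0.59) ≈ 8.1390.
y_gold = 8.1390^0.41 ≈ 2.3623, c_gold = y_gold − 0.119·k_gold ≈ 1.3938.
Gain: Δc = 1.3938 − 1.3636 ≈ 0.0301.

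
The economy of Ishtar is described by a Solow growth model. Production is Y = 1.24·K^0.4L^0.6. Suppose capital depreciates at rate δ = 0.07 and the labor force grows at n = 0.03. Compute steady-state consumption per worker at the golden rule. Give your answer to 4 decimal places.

c_gold ≈ 2.1639

Capital per worker breaks even when investment replaces (n + δ)·k; here n + δ = 0.1.
Maximizing c = f(k) − (n+δ)·k gives f'(k) = n+δ, i.e. 0.4·1.24·k^(0.4−1) = 0.1, so k_gold = (0.4·1.24/0.1)^(1/0.6) ≈ 14.4257.
y_gold = 1.24·14.4257^0.4 ≈ 3.6064.
c_gold = y_gold − (n+δ)·k_gold = 3.6064 − 0.1·14.4257 ≈ 2.1639.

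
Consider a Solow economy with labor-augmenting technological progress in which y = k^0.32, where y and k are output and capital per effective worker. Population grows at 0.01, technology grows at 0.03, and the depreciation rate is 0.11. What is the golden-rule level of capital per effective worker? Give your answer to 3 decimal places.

Break-even investment rate: n + g + δ = 0.01 + 0.03 + 0.11 = 0.15.
At the golden rule the marginal product of capital equals n+g+δ: 0.32·k^(0.32−1) = 0.15. Solving, k_gold = (0.32/0.15)^(1/0.68) ≈ 3.0473.

k_gold ≈ 3.047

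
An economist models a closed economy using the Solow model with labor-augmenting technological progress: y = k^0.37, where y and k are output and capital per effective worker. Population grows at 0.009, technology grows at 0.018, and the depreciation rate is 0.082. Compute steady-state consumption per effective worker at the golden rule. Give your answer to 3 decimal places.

n + g + δ = 0.009 + 0.018 + 0.082 = 0.109.
Setting f'(k) = n+g+δ gives 0.37·k^(0.37−1) = 0.109, hence k_gold = (0.37/0.109)^(1/0.63) ≈ 6.9583.
y_gold = 6.9583^0.37 ≈ 2.0499.
c_gold = y_gold − (n+g+δ)·k_gold = 2.0499 − 0.109·6.9583 ≈ 1.2914.

c_gold ≈ 1.291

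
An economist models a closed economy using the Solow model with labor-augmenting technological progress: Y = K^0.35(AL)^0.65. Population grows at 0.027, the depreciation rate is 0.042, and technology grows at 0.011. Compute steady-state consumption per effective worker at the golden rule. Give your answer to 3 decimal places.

c_gold ≈ 1.439

n + g + δ = 0.027 + 0.011 + 0.042 = 0.08.
At the golden rule the marginal product of capital equals n+g+δ: 0.35·k^(0.35−1) = 0.08. Solving, k_gold = (0.35/0.08)^(1/0.65) ≈ 9.6855.
y_gold = 9.6855^0.35 ≈ 2.2138.
c_gold = y_gold − (n+g+δ)·k_gold = 2.2138 − 0.08·9.6855 ≈ 1.4390.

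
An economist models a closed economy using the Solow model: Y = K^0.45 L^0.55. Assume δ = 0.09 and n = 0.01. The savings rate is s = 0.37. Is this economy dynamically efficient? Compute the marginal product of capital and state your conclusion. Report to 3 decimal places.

dynamically efficient; MPK ≈ 0.122

Break-even investment rate: n + δ = 0.01 + 0.09 = 0.1.
Steady-state k*: s·k^0.45 = 0.1·k gives k* = (0.37/0.1)^(1/0.55) ≈ 10.7918.
MPK = 0.45·10.7918^(-0.55) ≈ 0.1216.
MPK > n+δ = 0.1, so the economy is dynamically efficient (under-saving).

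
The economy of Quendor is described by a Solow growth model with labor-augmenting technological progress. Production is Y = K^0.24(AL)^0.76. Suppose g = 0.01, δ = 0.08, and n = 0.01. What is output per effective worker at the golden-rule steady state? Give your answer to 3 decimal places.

y_gold ≈ 1.318

Break-even investment rate: n + g + δ = 0.01 + 0.01 + 0.08 = 0.1.
Setting f'(k) = n+g+δ gives 0.24·k^(0.24−1) = 0.1, hence k_gold = (0.24/0.1)^(1/0.76) ≈ 3.1643.
Output: y_gold = k_gold^0.24 = 3.1643^0.24 ≈ 1.3185.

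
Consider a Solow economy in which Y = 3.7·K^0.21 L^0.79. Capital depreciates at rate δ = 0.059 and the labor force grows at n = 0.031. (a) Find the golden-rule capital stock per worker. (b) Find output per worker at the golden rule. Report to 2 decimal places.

(a) k_gold ≈ 15.31; (b) y_gold ≈ 6.56

Break-even investment rate: n + δ = 0.031 + 0.059 = 0.09.
Golden rule sets MPK = n+δ: 0.21·3.7·k^(0.21−1) = 0.09, so k_gold = (0.21·3.7/0.09)^(1/0.79) ≈ 15.3121.
y_gold = 3.7·15.3121^0.21 ≈ 6.5623.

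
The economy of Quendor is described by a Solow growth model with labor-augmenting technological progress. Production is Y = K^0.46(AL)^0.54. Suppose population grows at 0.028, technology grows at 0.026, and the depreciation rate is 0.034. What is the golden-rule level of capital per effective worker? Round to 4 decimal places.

k_gold ≈ 21.3865

Capital per effective worker breaks even when investment replaces (n + g + δ)·k; here n + g + δ = 0.088.
Golden rule sets MPK = n+g+δ: 0.46·k^(0.46−1) = 0.088, so k_gold = (0.46/0.088)^(1/0.54) ≈ 21.3865.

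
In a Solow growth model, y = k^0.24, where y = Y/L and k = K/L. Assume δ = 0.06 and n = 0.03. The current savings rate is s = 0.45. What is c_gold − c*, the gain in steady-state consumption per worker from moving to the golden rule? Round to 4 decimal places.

Break-even investment rate: n + δ = 0.03 + 0.06 = 0.09.
Current steady state (s = 0.45): k* = (0.45/0.09)^(1/0.76) ≈ 8.3118, y* = 8.3118^0.24 ≈ 1.6624, c* = (1−0.45)·1.6624 ≈ 0.9143.
At the golden rule the marginal product of capital equals n+δ: 0.24·k^(0.24−1) = 0.09. Solving, k_gold = (0.24/0.09)^(1/0.76) ≈ 3.6348.
y_gold = 3.6348^0.24 ≈ 1.3631, c_gold = y_gold − 0.09·k_gold ≈ 1.0359.
Gain: Δc = 1.0359 − 0.9143 ≈ 0.1216.

Δc ≈ 0.1216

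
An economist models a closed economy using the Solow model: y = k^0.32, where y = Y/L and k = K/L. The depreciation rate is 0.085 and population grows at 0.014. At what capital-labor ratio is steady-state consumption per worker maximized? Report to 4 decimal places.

Capital per worker breaks even when investment replaces (n + δ)·k; here n + δ = 0.099.
Golden rule sets MPK = n+δ: 0.32·k^(0.32−1) = 0.099, so k_gold = (0.32/0.099)^(1/0.68) ≈ 5.6142.

k_gold ≈ 5.6142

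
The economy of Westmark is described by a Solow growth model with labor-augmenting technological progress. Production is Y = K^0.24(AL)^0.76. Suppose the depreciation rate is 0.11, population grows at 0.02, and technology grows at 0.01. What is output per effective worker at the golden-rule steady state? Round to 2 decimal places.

y_gold ≈ 1.19

n + g + δ = 0.02 + 0.01 + 0.11 = 0.14.
At the golden rule the marginal product of capital equals n+g+δ: 0.24·k^(0.24−1) = 0.14. Solving, k_gold = (0.24/0.14)^(1/0.76) ≈ 2.0324.
Output: y_gold = k_gold^0.24 = 2.0324^0.24 ≈ 1.1856.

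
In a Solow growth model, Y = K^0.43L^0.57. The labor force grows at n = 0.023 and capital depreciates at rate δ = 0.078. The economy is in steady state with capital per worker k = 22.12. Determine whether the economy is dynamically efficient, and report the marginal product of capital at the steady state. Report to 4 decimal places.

Break-even investment rate: n + δ = 0.023 + 0.078 = 0.101.
MPK = 0.43·k^(0.43−1) = 0.43·22.12^(-0.57) ≈ 0.0736.
MPK < 0.101, so the economy is dynamically inefficient (over-saving).

dynamically inefficient; MPK ≈ 0.0736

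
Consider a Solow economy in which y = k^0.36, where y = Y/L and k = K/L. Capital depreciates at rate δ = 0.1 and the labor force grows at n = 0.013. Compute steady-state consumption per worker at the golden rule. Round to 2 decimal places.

c_gold ≈ 1.23

n + δ = 0.013 + 0.1 = 0.113.
Golden rule sets MPK = n+δ: 0.36·k^(0.36−1) = 0.113, so k_gold = (0.36/0.113)^(1/0.64) ≈ 6.1135.
y_gold = 6.1135^0.36 ≈ 1.9189.
c_gold = y_gold − (n+δ)·k_gold = 1.9189 − 0.113·6.1135 ≈ 1.2281.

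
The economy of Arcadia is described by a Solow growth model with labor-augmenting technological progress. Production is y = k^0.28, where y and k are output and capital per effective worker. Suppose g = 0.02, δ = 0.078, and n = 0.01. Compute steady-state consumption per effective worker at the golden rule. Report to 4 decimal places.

The effective depreciation rate is n + g + δ = 0.01 + 0.02 + 0.078 = 0.108.
At the golden rule the marginal product of capital equals n+g+δ: 0.28·k^(0.28−1) = 0.108. Solving, k_gold = (0.28/0.108)^(1/0.72) ≈ 3.7552.
y_gold = 3.7552^0.28 ≈ 1.4484.
c_gold = y_gold − (n+g+δ)·k_gold = 1.4484 − 0.108·3.7552 ≈ 1.0429.

c_gold ≈ 1.0429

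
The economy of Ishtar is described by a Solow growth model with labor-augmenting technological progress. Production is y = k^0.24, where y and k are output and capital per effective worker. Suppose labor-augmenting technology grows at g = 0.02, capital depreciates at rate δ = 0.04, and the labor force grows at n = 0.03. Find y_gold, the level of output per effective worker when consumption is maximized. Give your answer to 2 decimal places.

y_gold ≈ 1.36

n + g + δ = 0.03 + 0.02 + 0.04 = 0.09.
Golden rule sets MPK = n+g+δ: 0.24·k^(0.24−1) = 0.09, so k_gold = (0.24/0.09)^(1/0.76) ≈ 3.6348.
Output: y_gold = k_gold^0.24 = 3.6348^0.24 ≈ 1.3631.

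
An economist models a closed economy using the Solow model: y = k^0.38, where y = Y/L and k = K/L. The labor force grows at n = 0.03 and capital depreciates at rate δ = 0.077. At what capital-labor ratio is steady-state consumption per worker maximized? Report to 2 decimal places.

k_gold ≈ 7.72

The effective depreciation rate is n + δ = 0.03 + 0.077 = 0.107.
Golden rule sets MPK = n+δ: 0.38·k^(0.38−1) = 0.107, so k_gold = (0.38/0.107)^(1/0.62) ≈ 7.7222.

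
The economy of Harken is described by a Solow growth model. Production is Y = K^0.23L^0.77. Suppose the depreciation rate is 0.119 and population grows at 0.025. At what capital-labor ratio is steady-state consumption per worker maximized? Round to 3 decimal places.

Capital per worker breaks even when investment replaces (n + δ)·k; here n + δ = 0.144.
Setting f'(k) = n+δ gives 0.23·k^(0.23−1) = 0.144, hence k_gold = (0.23/0.144)^(1/0.77) ≈ 1.8370.

k_gold ≈ 1.837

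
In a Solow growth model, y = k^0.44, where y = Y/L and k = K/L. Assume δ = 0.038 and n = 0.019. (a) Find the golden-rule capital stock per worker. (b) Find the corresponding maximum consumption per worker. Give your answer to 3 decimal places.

Break-even investment rate: n + δ = 0.019 + 0.038 = 0.057.
Golden rule sets MPK = n+δ: 0.44·k^(0.44−1) = 0.057, so k_gold = (0.44/0.057)^(1/0.56) ≈ 38.4557.
y_gold = 38.4557^0.44 ≈ 4.9818; c_gold = y_gold − 0.057·k_gold ≈ 2.7898.

(a) k_gold ≈ 38.456; (b) c_gold ≈ 2.790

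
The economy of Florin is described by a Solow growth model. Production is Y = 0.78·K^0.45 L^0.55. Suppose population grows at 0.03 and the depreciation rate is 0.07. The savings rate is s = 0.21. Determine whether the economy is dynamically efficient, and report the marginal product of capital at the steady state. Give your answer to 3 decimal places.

dynamically efficient; MPK ≈ 0.214

n + δ = 0.03 + 0.07 = 0.1.
Steady-state k*: s·A·k^0.45 = 0.1·k gives k* = (0.21·0.78/0.1)^(1/0.55) ≈ 2.4528.
MPK = 0.45·0.78·2.4528^(-0.55) ≈ 0.2143.
MPK > n+δ = 0.1, so the economy is dynamically efficient (under-saving).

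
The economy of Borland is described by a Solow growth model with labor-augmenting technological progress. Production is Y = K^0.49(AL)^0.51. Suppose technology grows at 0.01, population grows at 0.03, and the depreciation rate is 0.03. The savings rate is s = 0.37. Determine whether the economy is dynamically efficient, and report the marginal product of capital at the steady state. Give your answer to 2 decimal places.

n + g + δ = 0.03 + 0.01 + 0.03 = 0.07.
Steady-state k*: s·k^0.49 = 0.07·k gives k* = (0.37/0.07)^(1/0.51) ≈ 26.1728.
MPK = 0.49·26.1728^(-0.51) ≈ 0.0927.
MPK > n+g+δ = 0.07, so the economy is dynamically efficient (under-saving).

dynamically efficient; MPK ≈ 0.09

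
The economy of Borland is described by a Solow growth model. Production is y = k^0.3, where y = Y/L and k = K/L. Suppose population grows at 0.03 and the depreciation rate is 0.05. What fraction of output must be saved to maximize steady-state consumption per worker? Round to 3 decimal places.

s_gold = 0.300

The effective depreciation rate is n + δ = 0.03 + 0.05 = 0.08.
At the golden rule MPK = n+δ, and in any Cobb-Douglas steady state s = (n+δ)·k/y = MPK·k/y = capital's share 0.3.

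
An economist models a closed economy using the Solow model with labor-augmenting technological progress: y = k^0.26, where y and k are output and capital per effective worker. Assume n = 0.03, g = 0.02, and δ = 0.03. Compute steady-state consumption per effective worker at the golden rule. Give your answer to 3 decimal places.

The effective depreciation rate is n + g + δ = 0.03 + 0.02 + 0.03 = 0.08.
Maximizing c = f(k) − (n+g+δ)·k gives f'(k) = n+g+δ, i.e. 0.26·k^(0.26−1) = 0.08, so k_gold = (0.26/0.08)^(1/0.74) ≈ 4.9174.
y_gold = 4.9174^0.26 ≈ 1.5130.
c_gold = y_gold − (n+g+δ)·k_gold = 1.5130 − 0.08·4.9174 ≈ 1.1197.

c_gold ≈ 1.120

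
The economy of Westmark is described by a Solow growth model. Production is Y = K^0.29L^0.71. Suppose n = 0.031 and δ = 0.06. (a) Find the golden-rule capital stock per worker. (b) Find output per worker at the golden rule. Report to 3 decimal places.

(a) k_gold ≈ 5.116; (b) y_gold ≈ 1.605

Capital per worker breaks even when investment replaces (n + δ)·k; here n + δ = 0.091.
Setting f'(k) = n+δ gives 0.29·k^(0.29−1) = 0.091, hence k_gold = (0.29/0.091)^(1/0.71) ≈ 5.1163.
y_gold = 5.1163^0.29 ≈ 1.6054.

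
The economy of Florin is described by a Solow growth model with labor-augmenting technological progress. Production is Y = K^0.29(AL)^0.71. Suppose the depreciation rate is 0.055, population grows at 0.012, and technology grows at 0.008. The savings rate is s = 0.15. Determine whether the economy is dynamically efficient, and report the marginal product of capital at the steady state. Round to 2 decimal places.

n + g + δ = 0.012 + 0.008 + 0.055 = 0.075.
Steady-state k*: s·k^0.29 = 0.075·k gives k* = (0.15/0.075)^(1/0.71) ≈ 2.6545.
MPK = 0.29·2.6545^(-0.71) ≈ 0.1450.
MPK > n+g+δ = 0.075, so the economy is dynamically efficient (under-saving).

dynamically efficient; MPK ≈ 0.14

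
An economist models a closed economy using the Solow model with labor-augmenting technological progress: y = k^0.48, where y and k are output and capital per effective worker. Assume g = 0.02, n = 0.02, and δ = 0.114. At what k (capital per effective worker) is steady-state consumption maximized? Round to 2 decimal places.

n + g + δ = 0.02 + 0.02 + 0.114 = 0.154.
Golden rule sets MPK = n+g+δ: 0.48·k^(0.48−1) = 0.154, so k_gold = (0.48/0.154)^(1/0.52) ≈ 8.9015.

k_gold ≈ 8.90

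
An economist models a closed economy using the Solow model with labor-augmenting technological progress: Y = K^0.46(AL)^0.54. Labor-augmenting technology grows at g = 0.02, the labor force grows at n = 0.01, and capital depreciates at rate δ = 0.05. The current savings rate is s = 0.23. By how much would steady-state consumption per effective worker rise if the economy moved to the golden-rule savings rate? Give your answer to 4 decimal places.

Δc ≈ 0.5030

Break-even investment rate: n + g + δ = 0.01 + 0.02 + 0.05 = 0.08.
Current steady state (s = 0.23): k* = (0.23/0.08)^(1/0.54) ≈ 7.0685, y* = 7.0685^0.46 ≈ 2.4586, c* = (1−0.23)·2.4586 ≈ 1.8931.
Maximizing c = f(k) − (n+g+δ)·k gives f'(k) = n+g+δ, i.e. 0.46·k^(0.46−1) = 0.08, so k_gold = (0.46/0.08)^(1/0.54) ≈ 25.5148.
y_gold = 25.5148^0.46 ≈ 4.4374, c_gold = y_gold − 0.08·k_gold ≈ 2.3962.
Gain: Δc = 2.3962 − 1.8931 ≈ 0.5030.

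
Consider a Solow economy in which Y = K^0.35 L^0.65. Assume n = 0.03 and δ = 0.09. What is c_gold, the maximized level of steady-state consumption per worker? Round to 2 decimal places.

Capital per worker breaks even when investment replaces (n + δ)·k; here n + δ = 0.12.
Golden rule sets MPK = n+δ: 0.35·k^(0.35−1) = 0.12, so k_gold = (0.35/0.12)^(1/0.65) ≈ 5.1905.
y_gold = 5.1905^0.35 ≈ 1.7796.
c_gold = y_gold − (n+δ)·k_gold = 1.7796 − 0.12·5.1905 ≈ 1.1567.

c_gold ≈ 1.16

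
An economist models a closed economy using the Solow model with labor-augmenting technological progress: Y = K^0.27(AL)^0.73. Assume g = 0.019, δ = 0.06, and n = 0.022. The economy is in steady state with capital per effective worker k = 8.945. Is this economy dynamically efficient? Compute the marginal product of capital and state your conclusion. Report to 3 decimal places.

dynamically inefficient; MPK ≈ 0.055

Capital per effective worker breaks even when investment replaces (n + g + δ)·k; here n + g + δ = 0.101.
MPK = 0.27·k^(0.27−1) = 0.27·8.945^(-0.73) ≈ 0.0545.
MPK < 0.101, so the economy is dynamically inefficient (over-saving).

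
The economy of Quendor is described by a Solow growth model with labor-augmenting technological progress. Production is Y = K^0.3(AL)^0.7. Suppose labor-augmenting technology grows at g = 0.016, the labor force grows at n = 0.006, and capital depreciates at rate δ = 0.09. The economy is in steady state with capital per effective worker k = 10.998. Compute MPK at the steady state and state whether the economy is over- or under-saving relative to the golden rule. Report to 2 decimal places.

Break-even investment rate: n + g + δ = 0.006 + 0.016 + 0.09 = 0.112.
MPK = 0.3·k^(0.3−1) = 0.3·10.998^(-0.7) ≈ 0.0560.
MPK < 0.112, so the economy is dynamically inefficient (over-saving).

over-saving; MPK ≈ 0.06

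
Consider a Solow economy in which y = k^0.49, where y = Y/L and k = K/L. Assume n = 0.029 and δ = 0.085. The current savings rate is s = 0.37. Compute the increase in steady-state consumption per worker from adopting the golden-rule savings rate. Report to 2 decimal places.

Break-even investment rate: n + δ = 0.029 + 0.085 = 0.114.
Current steady state (s = 0.37): k* = (0.37/0.114)^(1/0.51) ≈ 10.0587, y* = 10.0587^0.49 ≈ 3.0992, c* = (1−0.37)·3.0992 ≈ 1.9525.
Setting f'(k) = n+δ gives 0.49·k^(0.49−1) = 0.114, hence k_gold = (0.49/0.114)^(1/0.51) ≈ 17.4481.
y_gold = 17.4481^0.49 ≈ 4.0593, c_gold = y_gold − 0.114·k_gold ≈ 2.0703.
Gain: Δc = 2.0703 − 1.9525 ≈ 0.1178.

Δc ≈ 0.12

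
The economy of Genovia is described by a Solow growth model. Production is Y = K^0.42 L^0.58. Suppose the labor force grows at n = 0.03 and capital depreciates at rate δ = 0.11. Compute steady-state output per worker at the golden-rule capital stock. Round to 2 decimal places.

y_gold ≈ 2.22

Capital per worker breaks even when investment replaces (n + δ)·k; here n + δ = 0.14.
At the golden rule the marginal product of capital equals n+δ: 0.42·k^(0.42−1) = 0.14. Solving, k_gold = (0.42/0.14)^(1/0.58) ≈ 6.6470.
Output: y_gold = k_gold^0.42 = 6.6470^0.42 ≈ 2.2157.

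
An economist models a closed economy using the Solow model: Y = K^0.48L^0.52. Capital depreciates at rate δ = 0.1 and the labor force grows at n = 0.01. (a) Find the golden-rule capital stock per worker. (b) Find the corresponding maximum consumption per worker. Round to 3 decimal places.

(a) k_gold ≈ 17.001; (b) c_gold ≈ 2.026

Break-even investment rate: n + δ = 0.01 + 0.1 = 0.11.
Setting f'(k) = n+δ gives 0.48·k^(0.48−1) = 0.11, hence k_gold = (0.48/0.11)^(1/0.52) ≈ 17.0011.
y_gold = 17.0011^0.48 ≈ 3.8961; c_gold = y_gold − 0.11·k_gold ≈ 2.0260.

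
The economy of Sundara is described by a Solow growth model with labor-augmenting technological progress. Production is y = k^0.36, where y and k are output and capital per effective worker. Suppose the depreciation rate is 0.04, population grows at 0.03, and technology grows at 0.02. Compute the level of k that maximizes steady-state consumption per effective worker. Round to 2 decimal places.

k_gold ≈ 8.72

Capital per effective worker breaks even when investment replaces (n + g + δ)·k; here n + g + δ = 0.09.
Setting f'(k) = n+g+δ gives 0.36·k^(0.36−1) = 0.09, hence k_gold = (0.36/0.09)^(1/0.64) ≈ 8.7241.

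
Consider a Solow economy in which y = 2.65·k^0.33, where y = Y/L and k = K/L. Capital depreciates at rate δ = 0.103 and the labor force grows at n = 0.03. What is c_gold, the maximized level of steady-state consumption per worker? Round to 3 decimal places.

The effective depreciation rate is n + δ = 0.03 + 0.103 = 0.133.
At the golden rule the marginal product of capital equals n+δ: 0.33·2.65·k^(0.33−1) = 0.133. Solving, k_gold = (0.33·2.65/0.133)^(1/0.67) ≈ 16.6249.
y_gold = 2.65·16.6249^0.33 ≈ 6.7003.
c_gold = y_gold − (n+δ)·k_gold = 6.7003 − 0.133·16.6249 ≈ 4.4892.

c_gold ≈ 4.489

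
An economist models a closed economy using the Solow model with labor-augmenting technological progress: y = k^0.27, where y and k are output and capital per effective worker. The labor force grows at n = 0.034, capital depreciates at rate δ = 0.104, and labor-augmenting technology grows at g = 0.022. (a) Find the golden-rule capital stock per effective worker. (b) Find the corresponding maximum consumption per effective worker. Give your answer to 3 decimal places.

(a) k_gold ≈ 2.048; (b) c_gold ≈ 0.886

Capital per effective worker breaks even when investment replaces (n + g + δ)·k; here n + g + δ = 0.16.
Golden rule sets MPK = n+g+δ: 0.27·k^(0.27−1) = 0.16, so k_gold = (0.27/0.16)^(1/0.73) ≈ 2.0478.
y_gold = 2.0478^0.27 ≈ 1.2135; c_gold = y_gold − 0.16·k_gold ≈ 0.8859.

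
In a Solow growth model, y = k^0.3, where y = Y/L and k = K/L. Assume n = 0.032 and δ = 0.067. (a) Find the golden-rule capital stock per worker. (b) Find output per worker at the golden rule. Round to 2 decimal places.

(a) k_gold ≈ 4.87; (b) y_gold ≈ 1.61

Break-even investment rate: n + δ = 0.032 + 0.067 = 0.099.
At the golden rule the marginal product of capital equals n+δ: 0.3·k^(0.3−1) = 0.099. Solving, k_gold = (0.3/0.099)^(1/0.7) ≈ 4.8735.
y_gold = 4.8735^0.3 ≈ 1.6082.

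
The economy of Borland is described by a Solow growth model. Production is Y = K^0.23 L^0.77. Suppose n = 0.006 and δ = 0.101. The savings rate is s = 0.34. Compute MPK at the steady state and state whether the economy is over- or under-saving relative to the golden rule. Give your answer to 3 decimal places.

Capital per worker breaks even when investment replaces (n + δ)·k; here n + δ = 0.107.
Steady-state k*: s·k^0.23 = 0.107·k gives k* = (0.34/0.107)^(1/0.77) ≈ 4.4882.
MPK = 0.23·4.4882^(-0.77) ≈ 0.0724.
MPK < n+δ = 0.107, so the economy is dynamically inefficient (over-saving).

over-saving; MPK ≈ 0.072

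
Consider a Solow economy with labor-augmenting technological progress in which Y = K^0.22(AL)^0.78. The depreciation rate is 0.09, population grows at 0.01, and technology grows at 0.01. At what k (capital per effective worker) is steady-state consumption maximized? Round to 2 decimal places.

k_gold ≈ 2.43

The effective depreciation rate is n + g + δ = 0.01 + 0.01 + 0.09 = 0.11.
Maximizing c = f(k) − (n+g+δ)·k gives f'(k) = n+g+δ, i.e. 0.22·k^(0.22−1) = 0.11, so k_gold = (0.22/0.11)^(1/0.78) ≈ 2.4318.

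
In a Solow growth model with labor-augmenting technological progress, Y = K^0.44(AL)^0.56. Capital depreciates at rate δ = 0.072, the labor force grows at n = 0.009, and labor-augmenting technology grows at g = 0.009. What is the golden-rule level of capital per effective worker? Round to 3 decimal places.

Capital per effective worker breaks even when investment replaces (n + g + δ)·k; here n + g + δ = 0.09.
At the golden rule the marginal product of capital equals n+g+δ: 0.44·k^(0.44−1) = 0.09. Solving, k_gold = (0.44/0.09)^(1/0.56) ≈ 17.0111.

k_gold ≈ 17.011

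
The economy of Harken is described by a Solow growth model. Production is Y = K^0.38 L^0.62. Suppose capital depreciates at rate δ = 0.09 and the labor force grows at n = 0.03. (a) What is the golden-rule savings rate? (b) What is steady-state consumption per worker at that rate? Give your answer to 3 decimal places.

(a) s_gold = 0.380; (b) c_gold ≈ 1.257

The effective depreciation rate is n + δ = 0.03 + 0.09 = 0.12.
For Cobb-Douglas, s_gold equals capital's share: s_gold = 0.38.
Setting f'(k) = n+δ gives 0.38·k^(0.38−1) = 0.12, hence k_gold = (0.38/0.12)^(1/0.62) ≈ 6.4183.
y_gold = 6.4183^0.38 ≈ 2.0268; c_gold = (1−0.38)·y_gold ≈ 1.2566.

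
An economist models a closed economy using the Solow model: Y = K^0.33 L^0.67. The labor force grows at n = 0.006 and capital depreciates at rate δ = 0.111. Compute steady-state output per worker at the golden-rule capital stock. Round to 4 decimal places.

Break-even investment rate: n + δ = 0.006 + 0.111 = 0.117.
At the golden rule the marginal product of capital equals n+δ: 0.33·k^(0.33−1) = 0.117. Solving, k_gold = (0.33/0.117)^(1/0.67) ≈ 4.7004.
Output: y_gold = k_gold^0.33 = 4.7004^0.33 ≈ 1.6665.

y_gold ≈ 1.6665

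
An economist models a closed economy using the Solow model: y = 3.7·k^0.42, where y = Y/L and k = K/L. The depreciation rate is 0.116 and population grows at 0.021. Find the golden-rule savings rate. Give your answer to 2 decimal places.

s_gold = 0.42

Break-even investment rate: n + δ = 0.021 + 0.116 = 0.137.
At the golden rule MPK = n+δ, and in any Cobb-Douglas steady state s = (n+δ)·k/y = MPK·k/y = capital's share 0.42.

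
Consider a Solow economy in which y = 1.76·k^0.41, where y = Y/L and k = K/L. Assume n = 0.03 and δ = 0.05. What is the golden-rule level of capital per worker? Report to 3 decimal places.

k_gold ≈ 41.590

Capital per worker breaks even when investment replaces (n + δ)·k; here n + δ = 0.08.
At the golden rule the marginal product of capital equals n+δ: 0.41·1.76·k^(0.41−1) = 0.08. Solving, k_gold = (0.41·1.76/0.08)^(1/0.59) ≈ 41.5905.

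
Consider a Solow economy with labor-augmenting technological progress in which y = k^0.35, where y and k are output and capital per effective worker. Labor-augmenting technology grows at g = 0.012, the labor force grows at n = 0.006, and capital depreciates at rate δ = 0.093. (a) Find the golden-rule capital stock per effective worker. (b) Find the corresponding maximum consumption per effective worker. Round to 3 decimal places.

n + g + δ = 0.006 + 0.012 + 0.093 = 0.111.
At the golden rule the marginal product of capital equals n+g+δ: 0.35·k^(0.35−1) = 0.111. Solving, k_gold = (0.35/0.111)^(1/0.65) ≈ 5.8519.
y_gold = 5.8519^0.35 ≈ 1.8559; c_gold = y_gold − 0.111·k_gold ≈ 1.2063.

(a) k_gold ≈ 5.852; (b) c_gold ≈ 1.206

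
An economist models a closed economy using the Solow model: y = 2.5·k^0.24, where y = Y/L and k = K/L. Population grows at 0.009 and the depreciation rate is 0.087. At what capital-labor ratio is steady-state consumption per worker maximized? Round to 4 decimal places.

The effective depreciation rate is n + δ = 0.009 + 0.087 = 0.096.
At the golden rule the marginal product of capital equals n+δ: 0.24·2.5·k^(0.24−1) = 0.096. Solving, k_gold = (0.24·2.5/0.096)^(1/0.76) ≈ 11.1483.

k_gold ≈ 11.1483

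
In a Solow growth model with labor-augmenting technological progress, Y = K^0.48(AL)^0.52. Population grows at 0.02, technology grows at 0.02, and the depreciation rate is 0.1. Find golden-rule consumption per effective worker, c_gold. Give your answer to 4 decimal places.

n + g + δ = 0.02 + 0.02 + 0.1 = 0.14.
Golden rule sets MPK = n+g+δ: 0.48·k^(0.48−1) = 0.14, so k_gold = (0.48/0.14)^(1/0.52) ≈ 10.6921.
y_gold = 10.6921^0.48 ≈ 3.1185.
c_gold = y_gold − (n+g+δ)·k_gold = 3.1185 − 0.14·10.6921 ≈ 1.6216.

c_gold ≈ 1.6216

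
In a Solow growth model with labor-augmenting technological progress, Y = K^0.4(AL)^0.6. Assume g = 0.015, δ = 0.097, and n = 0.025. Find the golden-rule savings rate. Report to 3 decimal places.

Capital per effective worker breaks even when investment replaces (n + g + δ)·k; here n + g + δ = 0.137.
At the golden rule MPK = n+g+δ, and in any Cobb-Douglas steady state s = (n+g+δ)·k/y = MPK·k/y = capital's share 0.4.

s_gold = 0.400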